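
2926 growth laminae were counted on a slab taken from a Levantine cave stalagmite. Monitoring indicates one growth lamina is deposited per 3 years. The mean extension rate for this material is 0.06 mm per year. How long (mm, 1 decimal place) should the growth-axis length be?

526.7 mm

Multiplying by 3 years per growth lamina: 2926 × 3 = 8778 years.
Length ≈ 0.06 × 8778 = 526.7 mm.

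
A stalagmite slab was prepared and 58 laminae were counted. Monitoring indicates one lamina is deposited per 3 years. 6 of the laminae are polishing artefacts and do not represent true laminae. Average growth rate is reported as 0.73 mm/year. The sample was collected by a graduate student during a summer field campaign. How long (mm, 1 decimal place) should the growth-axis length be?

After corrections the count is 58 − 6 = 52 laminae.
Multiplying by 3 years per lamina: 52 × 3 = 156 years.
156 years at 0.73 mm/year gives 0.73 × 156 = 113.9 mm.

113.9 mm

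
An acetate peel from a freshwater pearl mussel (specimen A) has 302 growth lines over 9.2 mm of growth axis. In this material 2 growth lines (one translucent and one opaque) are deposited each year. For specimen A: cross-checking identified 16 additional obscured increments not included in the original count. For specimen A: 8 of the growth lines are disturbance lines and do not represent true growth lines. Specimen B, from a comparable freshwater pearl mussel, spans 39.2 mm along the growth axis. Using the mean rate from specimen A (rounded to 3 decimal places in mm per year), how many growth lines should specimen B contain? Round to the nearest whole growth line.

1329 growth lines

Specimen A: adjusted count: 302 − 8 + 16 = 310 growth lines.
Specimen A: 310 growth lines at 2 per year is 310 / 2 = 155 years.
A: Mean rate = 9.2 mm / 155 years ≈ 0.059 mm per year.
Specimen B: 39.2 mm / 0.059 mm per year = 664.41 years; at 2 growth lines per year that is 664.41 × 2 ≈ 1329 growth lines.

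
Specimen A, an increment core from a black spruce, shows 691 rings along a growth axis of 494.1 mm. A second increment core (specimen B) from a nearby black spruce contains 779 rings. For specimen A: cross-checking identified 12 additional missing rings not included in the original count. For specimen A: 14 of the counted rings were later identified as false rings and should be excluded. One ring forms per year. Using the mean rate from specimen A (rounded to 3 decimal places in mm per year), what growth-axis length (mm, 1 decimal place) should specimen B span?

Specimen A: true ring count = 691 − 14 + 12 = 689.
A: Extension rate ≈ 494.1 / 689 = 0.717 mm per year.
B's length ≈ 0.717 × 779 = 558.5 mm.

558.5 mm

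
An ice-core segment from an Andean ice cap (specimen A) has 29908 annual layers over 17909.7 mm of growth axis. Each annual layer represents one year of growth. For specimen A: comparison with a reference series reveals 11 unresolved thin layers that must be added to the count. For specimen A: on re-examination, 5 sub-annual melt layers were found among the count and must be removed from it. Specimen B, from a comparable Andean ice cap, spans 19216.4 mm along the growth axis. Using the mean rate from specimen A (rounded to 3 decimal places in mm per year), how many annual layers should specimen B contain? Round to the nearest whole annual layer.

32081 annual layers

Specimen A: after corrections the count is 29908 − 5 + 11 = 29914 annual layers.
A: Extension rate ≈ 17909.7 / 29914 = 0.599 mm/yr.
B spans 19216.4 / 0.599 = 32080.80 years ≈ 32081 annual layers.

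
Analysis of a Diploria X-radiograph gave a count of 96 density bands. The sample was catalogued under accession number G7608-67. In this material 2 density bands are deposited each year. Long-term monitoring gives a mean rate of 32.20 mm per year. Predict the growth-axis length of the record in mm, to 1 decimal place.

1545.6 mm

Dividing by 2 density bands per year: 96 / 2 = 48 years.
48 years at 32.20 mm/year gives 32.20 × 48 = 1545.6 mm.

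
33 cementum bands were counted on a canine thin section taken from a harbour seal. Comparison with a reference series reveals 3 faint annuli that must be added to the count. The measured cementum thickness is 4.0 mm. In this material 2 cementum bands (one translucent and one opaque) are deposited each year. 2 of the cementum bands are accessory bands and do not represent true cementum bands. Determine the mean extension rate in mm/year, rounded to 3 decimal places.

Correcting the raw count gives 33 − 2 + 3 = 34 true cementum bands.
With 2 cementum bands per year, 34 / 2 = 17 years.
Mean rate = 4.0 mm / 17 years ≈ 0.235 mm/year.

0.235 mm/year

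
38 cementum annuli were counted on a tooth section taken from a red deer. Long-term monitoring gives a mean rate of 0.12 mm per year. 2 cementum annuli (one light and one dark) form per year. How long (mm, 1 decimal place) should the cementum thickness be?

Dividing by 2 cementum annuli per year: 38 / 2 = 19 years.
Predicted length = 0.12 mm/year × 19 years = 2.3 mm.

2.3 mm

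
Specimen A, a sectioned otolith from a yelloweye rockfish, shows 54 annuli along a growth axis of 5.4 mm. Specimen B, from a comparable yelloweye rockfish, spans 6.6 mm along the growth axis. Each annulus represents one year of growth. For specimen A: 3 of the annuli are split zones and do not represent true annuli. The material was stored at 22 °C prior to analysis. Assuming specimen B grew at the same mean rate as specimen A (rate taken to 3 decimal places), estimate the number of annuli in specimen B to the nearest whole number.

62 annuli

Specimen A: after corrections the count is 54 − 3 = 51 annuli.
A: Extension rate ≈ 5.4 / 51 = 0.106 mm/yr.
For B, 6.6 / 0.106 = 62.26 years ≈ 62 annuli.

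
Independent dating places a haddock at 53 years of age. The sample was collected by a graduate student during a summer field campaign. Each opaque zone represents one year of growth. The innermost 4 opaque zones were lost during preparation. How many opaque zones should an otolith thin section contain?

49 opaque zones

Expected opaque zones over 53 years: 53.
53 − 4 missed = 49 opaque zones expected in the prepared section.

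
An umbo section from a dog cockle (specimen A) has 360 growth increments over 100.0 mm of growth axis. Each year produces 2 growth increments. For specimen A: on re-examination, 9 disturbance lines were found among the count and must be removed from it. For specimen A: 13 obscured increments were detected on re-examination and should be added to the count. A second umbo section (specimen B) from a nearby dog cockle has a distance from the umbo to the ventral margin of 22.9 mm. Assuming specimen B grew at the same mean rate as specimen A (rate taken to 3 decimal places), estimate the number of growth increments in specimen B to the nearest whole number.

83 growth increments

Specimen A: correcting the raw count gives 360 − 9 + 13 = 364 true growth increments.
Specimen A: 364 growth increments at 2 per year is 364 / 2 = 182 years.
A: Mean rate = 100.0 mm / 182 years ≈ 0.549 mm per year.
For B, 22.9 / 0.549 = 41.71 years; at 2 growth increments per year that is 41.71 × 2 ≈ 83 growth increments.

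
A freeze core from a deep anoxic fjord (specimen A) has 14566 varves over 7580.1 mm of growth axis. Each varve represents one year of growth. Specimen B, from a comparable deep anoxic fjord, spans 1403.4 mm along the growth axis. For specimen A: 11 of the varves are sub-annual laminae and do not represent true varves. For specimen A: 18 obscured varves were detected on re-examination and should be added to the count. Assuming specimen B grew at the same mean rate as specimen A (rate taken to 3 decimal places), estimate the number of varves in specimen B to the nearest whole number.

Specimen A: true varve count = 14566 − 11 + 18 = 14573.
A: Mean rate = 7580.1 mm / 14573 years ≈ 0.520 mm/yr.
For B, 1403.4 / 0.520 = 2698.85 years ≈ 2699 varves.

2699 varves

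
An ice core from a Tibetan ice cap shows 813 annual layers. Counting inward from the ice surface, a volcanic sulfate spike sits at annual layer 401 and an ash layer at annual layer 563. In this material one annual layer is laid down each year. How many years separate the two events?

563 − 401 = 162 annual layers lie between the two events.
One annual layer per year makes the interval 162 years.

162 yr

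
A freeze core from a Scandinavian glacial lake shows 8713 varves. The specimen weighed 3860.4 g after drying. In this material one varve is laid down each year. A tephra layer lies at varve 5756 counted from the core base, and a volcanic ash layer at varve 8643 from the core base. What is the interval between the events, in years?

The two markers are separated by 8643 − 5756 = 2887 varves.
That is 2887 years at one varve per year.

2887 years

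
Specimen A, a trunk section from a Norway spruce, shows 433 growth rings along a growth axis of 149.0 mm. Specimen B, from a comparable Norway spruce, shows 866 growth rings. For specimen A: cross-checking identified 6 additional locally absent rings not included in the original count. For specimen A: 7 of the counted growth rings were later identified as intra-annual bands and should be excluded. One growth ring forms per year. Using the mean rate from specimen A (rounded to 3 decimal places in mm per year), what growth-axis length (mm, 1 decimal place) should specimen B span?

Specimen A: correcting the raw count gives 433 − 7 + 6 = 432 true growth rings.
A: Extension rate ≈ 149.0 / 432 = 0.345 mm/year.
B's length ≈ 0.345 × 866 = 298.8 mm.

298.8 mm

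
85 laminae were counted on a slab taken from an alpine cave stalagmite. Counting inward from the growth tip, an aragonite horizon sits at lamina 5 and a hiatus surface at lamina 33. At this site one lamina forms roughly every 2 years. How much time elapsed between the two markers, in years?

56 yr

Separation: 33 − 5 = 28 laminae.
28 laminae at 2 years each span 28 × 2 = 56 years.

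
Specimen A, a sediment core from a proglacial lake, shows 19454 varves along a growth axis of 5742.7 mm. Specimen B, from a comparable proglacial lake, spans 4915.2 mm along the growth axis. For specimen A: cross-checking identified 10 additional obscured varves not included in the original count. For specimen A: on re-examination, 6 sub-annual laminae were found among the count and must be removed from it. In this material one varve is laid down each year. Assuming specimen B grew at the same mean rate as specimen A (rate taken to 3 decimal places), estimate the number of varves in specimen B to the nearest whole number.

Specimen A: correcting the raw count gives 19454 − 6 + 10 = 19458 true varves.
A: Mean rate = 5742.7 mm / 19458 years ≈ 0.295 mm/year.
B spans 4915.2 / 0.295 = 16661.69 years ≈ 16662 varves.

16662 varves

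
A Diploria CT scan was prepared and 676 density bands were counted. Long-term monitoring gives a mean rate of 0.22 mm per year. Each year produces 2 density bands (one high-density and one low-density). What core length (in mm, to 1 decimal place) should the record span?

With 2 density bands per year, 676 / 2 = 338 years.
Predicted length = 0.22 mm/year × 338 years = 74.4 mm.

74.4 mm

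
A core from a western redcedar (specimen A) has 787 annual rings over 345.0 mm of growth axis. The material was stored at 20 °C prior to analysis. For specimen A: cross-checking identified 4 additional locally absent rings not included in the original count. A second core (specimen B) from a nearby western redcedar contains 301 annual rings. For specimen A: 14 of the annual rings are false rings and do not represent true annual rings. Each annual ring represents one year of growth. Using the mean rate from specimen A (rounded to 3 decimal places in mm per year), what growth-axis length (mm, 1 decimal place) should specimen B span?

133.6 mm

Specimen A: after corrections the count is 787 − 14 + 4 = 777 annual rings.
A: Mean rate = 345.0 mm / 777 years ≈ 0.444 mm/year.
Length of B = 0.444 × 301 = 133.6 mm.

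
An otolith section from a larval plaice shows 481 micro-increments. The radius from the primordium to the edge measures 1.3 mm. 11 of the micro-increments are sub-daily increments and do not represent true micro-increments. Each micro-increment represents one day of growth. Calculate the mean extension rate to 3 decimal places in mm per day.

Correcting the raw count gives 481 − 11 = 470 true micro-increments.
Mean rate = 1.3 mm / 470 days ≈ 0.003 mm per day.

0.003 mm per day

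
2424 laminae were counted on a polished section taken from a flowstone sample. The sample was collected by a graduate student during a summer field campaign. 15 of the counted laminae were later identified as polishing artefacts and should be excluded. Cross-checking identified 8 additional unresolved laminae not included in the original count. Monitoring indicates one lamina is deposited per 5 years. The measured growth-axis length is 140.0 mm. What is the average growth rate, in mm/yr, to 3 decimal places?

True lamina count = 2424 − 15 + 8 = 2417.
2417 laminae at 5 years each span 2417 × 5 = 12085 years.
Extension rate ≈ 140.0 / 12085 = 0.012 mm/yr.

0.012 mm/yr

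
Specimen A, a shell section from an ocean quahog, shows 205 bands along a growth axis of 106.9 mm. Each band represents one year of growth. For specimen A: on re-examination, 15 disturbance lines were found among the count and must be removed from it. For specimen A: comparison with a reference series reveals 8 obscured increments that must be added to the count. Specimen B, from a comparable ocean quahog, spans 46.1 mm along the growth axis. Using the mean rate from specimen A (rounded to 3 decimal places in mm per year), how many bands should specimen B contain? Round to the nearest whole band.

Specimen A: adjusted count: 205 − 15 + 8 = 198 bands.
A: Mean rate = 106.9 mm / 198 years ≈ 0.540 mm per year.
For B, 46.1 / 0.540 = 85.37 years ≈ 85 bands.

85 bands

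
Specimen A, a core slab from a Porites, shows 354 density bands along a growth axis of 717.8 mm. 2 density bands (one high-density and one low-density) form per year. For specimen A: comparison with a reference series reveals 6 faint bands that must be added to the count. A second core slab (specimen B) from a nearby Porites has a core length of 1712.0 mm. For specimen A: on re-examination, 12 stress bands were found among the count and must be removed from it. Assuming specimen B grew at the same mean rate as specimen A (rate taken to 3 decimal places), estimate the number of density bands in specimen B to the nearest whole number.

Specimen A: after corrections the count is 354 − 12 + 6 = 348 density bands.
Specimen A: 348 density bands at 2 per year is 348 / 2 = 174 years.
A: Extension rate ≈ 717.8 / 174 = 4.125 mm/year.
Specimen B: 1712.0 mm / 4.125 mm per year = 415.03 years; at 2 density bands per year that is 415.03 × 2 ≈ 830 density bands.

830 density bands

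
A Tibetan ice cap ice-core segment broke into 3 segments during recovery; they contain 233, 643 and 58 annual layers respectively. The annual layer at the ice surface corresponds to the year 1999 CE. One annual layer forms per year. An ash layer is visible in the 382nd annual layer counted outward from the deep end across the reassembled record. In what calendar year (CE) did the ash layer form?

1447 CE

Total annual layers = 233 + 643 + 58 = 934.
Between annual layer 382 and the ice surface there are 934 − 382 = 552 annual layers.
Counting back 552 years from 1999 CE places the ash layer in 1999 − 552 = 1447 CE.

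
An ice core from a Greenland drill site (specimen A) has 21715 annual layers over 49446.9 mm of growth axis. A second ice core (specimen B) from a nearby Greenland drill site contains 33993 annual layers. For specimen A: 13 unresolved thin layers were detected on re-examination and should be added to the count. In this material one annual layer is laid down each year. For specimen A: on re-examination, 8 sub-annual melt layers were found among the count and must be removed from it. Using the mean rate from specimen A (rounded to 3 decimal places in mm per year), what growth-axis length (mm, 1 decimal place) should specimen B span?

Specimen A: correcting the raw count gives 21715 − 8 + 13 = 21720 true annual layers.
A: Mean rate = 49446.9 mm / 21720 years ≈ 2.277 mm/yr.
Length of B = 2.277 × 33993 = 77402.1 mm.

77402.1 mm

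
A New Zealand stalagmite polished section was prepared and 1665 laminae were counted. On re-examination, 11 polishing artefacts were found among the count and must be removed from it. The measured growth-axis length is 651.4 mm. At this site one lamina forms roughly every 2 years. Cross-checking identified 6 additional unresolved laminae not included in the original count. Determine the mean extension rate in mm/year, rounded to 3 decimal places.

Adjusted count: 1665 − 11 + 6 = 1660 laminae.
Multiplying by 2 years per lamina: 1660 × 2 = 3320 years.
Mean rate = 651.4 mm / 3320 years ≈ 0.196 mm/year.

0.196 mm/year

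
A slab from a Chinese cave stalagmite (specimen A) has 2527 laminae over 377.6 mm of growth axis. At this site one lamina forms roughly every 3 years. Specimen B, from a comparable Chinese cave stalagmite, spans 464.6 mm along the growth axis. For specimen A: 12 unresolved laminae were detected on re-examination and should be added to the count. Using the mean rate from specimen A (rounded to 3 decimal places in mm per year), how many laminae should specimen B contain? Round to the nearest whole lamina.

Specimen A: adjusted count: 2527 + 12 = 2539 laminae.
Specimen A: 2539 laminae at 3 years each span 2539 × 3 = 7617 years.
A: 377.6 mm over 7617 years gives 377.6 / 7617 ≈ 0.050 mm per year.
Specimen B: 464.6 mm / 0.050 mm per year = 9292.00 years; at 3 years per lamina that is 9292.00 / 3 ≈ 3097 laminae.

3097 laminae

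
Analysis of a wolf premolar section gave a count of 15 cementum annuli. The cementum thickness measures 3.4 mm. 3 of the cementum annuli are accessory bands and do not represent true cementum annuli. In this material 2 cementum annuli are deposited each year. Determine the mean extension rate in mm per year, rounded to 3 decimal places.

0.567 mm per year

Correcting the raw count gives 15 − 3 = 12 true cementum annuli.
12 cementum annuli at 2 per year is 12 / 2 = 6 years.
3.4 mm over 6 years gives 3.4 / 6 ≈ 0.567 mm per year.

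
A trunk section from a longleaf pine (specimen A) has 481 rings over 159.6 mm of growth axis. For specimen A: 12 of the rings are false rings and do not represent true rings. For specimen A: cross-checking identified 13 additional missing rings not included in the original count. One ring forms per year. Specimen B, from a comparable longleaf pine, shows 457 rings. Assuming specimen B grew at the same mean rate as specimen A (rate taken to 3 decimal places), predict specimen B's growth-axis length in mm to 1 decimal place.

Specimen A: correcting the raw count gives 481 − 12 + 13 = 482 true rings.
A: Extension rate ≈ 159.6 / 482 = 0.331 mm/yr.
B's length ≈ 0.331 × 457 = 151.3 mm.

151.3 mm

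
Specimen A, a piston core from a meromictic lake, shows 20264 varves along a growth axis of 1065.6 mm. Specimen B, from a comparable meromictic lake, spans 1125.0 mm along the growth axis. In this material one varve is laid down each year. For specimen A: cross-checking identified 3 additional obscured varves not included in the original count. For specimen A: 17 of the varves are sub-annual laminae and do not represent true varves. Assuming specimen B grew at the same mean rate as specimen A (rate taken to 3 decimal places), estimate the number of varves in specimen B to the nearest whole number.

Specimen A: true varve count = 20264 − 17 + 3 = 20250.
A: Mean rate = 1065.6 mm / 20250 years ≈ 0.053 mm per year.
B spans 1125.0 / 0.053 = 21226.42 years ≈ 21226 varves.

21226 varves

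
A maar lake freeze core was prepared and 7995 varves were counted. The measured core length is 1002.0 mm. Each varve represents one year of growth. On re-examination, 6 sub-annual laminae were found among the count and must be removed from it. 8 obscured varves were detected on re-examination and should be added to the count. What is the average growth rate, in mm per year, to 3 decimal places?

True varve count = 7995 − 6 + 8 = 7997.
Mean rate = 1002.0 mm / 7997 years ≈ 0.125 mm per year.

0.125 mm per year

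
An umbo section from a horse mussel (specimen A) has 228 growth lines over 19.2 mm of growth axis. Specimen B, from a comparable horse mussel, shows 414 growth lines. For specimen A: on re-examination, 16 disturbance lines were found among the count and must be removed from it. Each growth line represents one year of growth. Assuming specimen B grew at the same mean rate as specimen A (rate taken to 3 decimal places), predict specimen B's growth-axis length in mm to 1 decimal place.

Specimen A: adjusted count: 228 − 16 = 212 growth lines.
A: Mean rate = 19.2 mm / 212 years ≈ 0.091 mm/year.
B's length ≈ 0.091 × 414 = 37.7 mm.

37.7 mm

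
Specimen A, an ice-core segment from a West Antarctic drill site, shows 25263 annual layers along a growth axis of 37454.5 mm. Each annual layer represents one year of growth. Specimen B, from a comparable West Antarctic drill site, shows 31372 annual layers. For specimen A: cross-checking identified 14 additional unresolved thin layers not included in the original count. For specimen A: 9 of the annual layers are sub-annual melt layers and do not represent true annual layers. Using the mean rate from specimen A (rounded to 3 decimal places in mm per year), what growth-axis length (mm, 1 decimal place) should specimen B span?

Specimen A: true annual layer count = 25263 − 9 + 14 = 25268.
A: 37454.5 mm over 25268 years gives 37454.5 / 25268 ≈ 1.482 mm/year.
For B, 1.482 mm/year × 31372 years = 46493.3 mm.

46493.3 mm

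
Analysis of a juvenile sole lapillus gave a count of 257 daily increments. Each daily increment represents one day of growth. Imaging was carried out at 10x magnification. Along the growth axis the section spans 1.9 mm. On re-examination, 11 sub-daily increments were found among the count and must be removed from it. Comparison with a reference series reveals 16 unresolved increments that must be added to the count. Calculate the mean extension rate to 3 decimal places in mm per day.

0.007 mm per day

After corrections the count is 257 − 11 + 16 = 262 daily increments.
Extension rate ≈ 1.9 / 262 = 0.007 mm per day.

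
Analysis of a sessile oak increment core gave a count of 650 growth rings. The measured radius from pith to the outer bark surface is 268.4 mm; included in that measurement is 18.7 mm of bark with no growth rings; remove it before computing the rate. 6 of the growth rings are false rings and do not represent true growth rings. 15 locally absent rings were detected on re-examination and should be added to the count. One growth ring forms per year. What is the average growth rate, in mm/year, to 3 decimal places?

After corrections the count is 650 − 6 + 15 = 659 growth rings.
The growth record spans 268.4 − 18.7 = 249.7 mm.
Mean rate = 249.7 mm / 659 years ≈ 0.379 mm/year.

0.379 mm/year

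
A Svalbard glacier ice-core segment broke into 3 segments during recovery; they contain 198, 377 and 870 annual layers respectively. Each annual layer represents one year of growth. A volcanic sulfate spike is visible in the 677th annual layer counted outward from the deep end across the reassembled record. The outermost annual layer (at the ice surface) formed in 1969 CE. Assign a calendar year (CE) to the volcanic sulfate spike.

Total annual layers = 198 + 377 + 870 = 1445.
Between annual layer 677 and the ice surface there are 1445 − 677 = 768 annual layers.
Counting back 768 years from 1969 CE places the volcanic sulfate spike in 1969 − 768 = 1201 CE.

1201 CE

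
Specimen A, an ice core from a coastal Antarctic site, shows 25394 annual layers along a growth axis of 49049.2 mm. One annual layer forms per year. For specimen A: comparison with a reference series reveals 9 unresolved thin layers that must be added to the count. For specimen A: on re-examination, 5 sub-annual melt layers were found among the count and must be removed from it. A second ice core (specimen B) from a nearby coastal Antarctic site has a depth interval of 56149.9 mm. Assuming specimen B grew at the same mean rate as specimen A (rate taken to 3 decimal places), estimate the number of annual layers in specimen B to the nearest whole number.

Specimen A: adjusted count: 25394 − 5 + 9 = 25398 annual layers.
A: Extension rate ≈ 49049.2 / 25398 = 1.931 mm per year.
B spans 56149.9 / 1.931 = 29078.15 years ≈ 29078 annual layers.

29078 annual layers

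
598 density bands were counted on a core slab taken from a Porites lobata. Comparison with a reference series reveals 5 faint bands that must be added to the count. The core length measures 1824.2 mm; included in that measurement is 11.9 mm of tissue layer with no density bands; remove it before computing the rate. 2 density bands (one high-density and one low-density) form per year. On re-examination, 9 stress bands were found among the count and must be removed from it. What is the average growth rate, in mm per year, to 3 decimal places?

After corrections the count is 598 − 9 + 5 = 594 density bands.
With 2 density bands per year, 594 / 2 = 297 years.
The growth record spans 1824.2 − 11.9 = 1812.3 mm.
Extension rate ≈ 1812.3 / 297 = 6.102 mm per year.

6.102 mm per year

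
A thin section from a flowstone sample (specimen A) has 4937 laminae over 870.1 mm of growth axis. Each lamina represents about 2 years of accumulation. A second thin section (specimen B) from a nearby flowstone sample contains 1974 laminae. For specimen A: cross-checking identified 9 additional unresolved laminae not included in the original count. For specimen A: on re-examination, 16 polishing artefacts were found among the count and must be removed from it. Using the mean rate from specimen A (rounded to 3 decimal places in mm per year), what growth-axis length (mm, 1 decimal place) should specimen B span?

Specimen A: after corrections the count is 4937 − 16 + 9 = 4930 laminae.
Specimen A: 4930 laminae at 2 years each span 4930 × 2 = 9860 years.
A: Extension rate ≈ 870.1 / 9860 = 0.088 mm/yr.
Specimen B: at 2 years per lamina, 1974 × 2 = 3948 years. For B, 0.088 mm/year × 3948 years = 347.4 mm.

347.4 mm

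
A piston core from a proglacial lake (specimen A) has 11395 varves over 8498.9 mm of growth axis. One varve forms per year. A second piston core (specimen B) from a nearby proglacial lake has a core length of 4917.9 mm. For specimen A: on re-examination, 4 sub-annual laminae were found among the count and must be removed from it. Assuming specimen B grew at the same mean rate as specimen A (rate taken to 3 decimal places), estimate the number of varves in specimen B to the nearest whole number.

6592 varves

Specimen A: adjusted count: 11395 − 4 = 11391 varves.
A: 8498.9 mm over 11391 years gives 8498.9 / 11391 ≈ 0.746 mm per year.
For B, 4917.9 / 0.746 = 6592.36 years ≈ 6592 varves.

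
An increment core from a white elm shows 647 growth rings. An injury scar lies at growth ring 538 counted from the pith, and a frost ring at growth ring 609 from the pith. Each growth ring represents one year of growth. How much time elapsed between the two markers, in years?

The two markers are separated by 609 − 538 = 71 growth rings.
At one growth ring per year, 71 years elapsed between them.

71 years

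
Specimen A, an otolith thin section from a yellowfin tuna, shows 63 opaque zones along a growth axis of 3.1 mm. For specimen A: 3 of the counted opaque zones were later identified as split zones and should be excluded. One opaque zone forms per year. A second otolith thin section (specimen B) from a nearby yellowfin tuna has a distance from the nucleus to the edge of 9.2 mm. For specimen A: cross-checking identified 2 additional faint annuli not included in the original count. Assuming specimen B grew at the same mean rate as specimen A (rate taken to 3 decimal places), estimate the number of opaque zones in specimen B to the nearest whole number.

Specimen A: correcting the raw count gives 63 − 3 + 2 = 62 true opaque zones.
A: Mean rate = 3.1 mm / 62 years ≈ 0.050 mm per year.
For B, 9.2 / 0.050 = 184.00 years ≈ 184 opaque zones.

184 opaque zones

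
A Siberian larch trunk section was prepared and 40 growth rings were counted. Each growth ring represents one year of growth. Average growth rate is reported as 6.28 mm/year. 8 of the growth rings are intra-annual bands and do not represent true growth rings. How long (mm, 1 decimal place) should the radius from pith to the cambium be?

201.0 mm

After corrections the count is 40 − 8 = 32 growth rings.
Predicted length = 6.28 mm/year × 32 years = 201.0 mm.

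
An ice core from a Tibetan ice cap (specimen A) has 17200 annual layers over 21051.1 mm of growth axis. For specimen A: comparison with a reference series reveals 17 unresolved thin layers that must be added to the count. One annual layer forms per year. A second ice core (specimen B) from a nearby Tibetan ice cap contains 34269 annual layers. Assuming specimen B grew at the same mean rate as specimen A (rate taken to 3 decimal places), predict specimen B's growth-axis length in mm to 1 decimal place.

Specimen A: true annual layer count = 17200 + 17 = 17217.
A: 21051.1 mm over 17217 years gives 21051.1 / 17217 ≈ 1.223 mm per year.
Length of B = 1.223 × 34269 = 41911.0 mm.

41911.0 mm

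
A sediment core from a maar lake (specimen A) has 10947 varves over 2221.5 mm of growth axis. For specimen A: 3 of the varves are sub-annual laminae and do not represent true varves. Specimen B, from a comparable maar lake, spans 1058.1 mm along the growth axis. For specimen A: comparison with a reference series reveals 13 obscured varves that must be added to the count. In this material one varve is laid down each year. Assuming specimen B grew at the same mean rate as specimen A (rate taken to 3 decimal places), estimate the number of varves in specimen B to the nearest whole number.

5212 varves

Specimen A: true varve count = 10947 − 3 + 13 = 10957.
A: Extension rate ≈ 2221.5 / 10957 = 0.203 mm/yr.
Specimen B: 1058.1 mm / 0.203 mm per year = 5212.32 years ≈ 5212 varves.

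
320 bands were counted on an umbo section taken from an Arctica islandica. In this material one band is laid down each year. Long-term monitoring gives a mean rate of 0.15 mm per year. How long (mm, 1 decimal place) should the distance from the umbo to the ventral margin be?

The record spans 320 years at 0.15 mm per year.
Length ≈ 0.15 × 320 = 48.0 mm.

48.0 mm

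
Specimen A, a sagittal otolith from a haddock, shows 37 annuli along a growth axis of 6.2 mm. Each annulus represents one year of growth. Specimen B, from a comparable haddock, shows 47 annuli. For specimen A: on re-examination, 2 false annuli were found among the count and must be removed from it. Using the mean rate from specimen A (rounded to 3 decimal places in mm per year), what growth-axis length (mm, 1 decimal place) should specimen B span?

8.3 mm

Specimen A: adjusted count: 37 − 2 = 35 annuli.
A: Mean rate = 6.2 mm / 35 years ≈ 0.177 mm/yr.
B's length ≈ 0.177 × 47 = 8.3 mm.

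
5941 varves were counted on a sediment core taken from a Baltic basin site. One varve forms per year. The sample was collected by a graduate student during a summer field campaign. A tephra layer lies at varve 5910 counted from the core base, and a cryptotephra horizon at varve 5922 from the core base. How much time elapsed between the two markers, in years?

12 yr

Separation: 5922 − 5910 = 12 varves.
One varve per year makes the interval 12 years.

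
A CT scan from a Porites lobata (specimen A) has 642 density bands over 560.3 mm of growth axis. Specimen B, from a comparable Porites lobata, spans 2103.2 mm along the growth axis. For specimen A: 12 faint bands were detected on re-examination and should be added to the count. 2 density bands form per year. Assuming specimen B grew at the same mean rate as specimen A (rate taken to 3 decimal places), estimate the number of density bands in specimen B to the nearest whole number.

Specimen A: adjusted count: 642 + 12 = 654 density bands.
Specimen A: with 2 density bands per year, 654 / 2 = 327 years.
A: Mean rate = 560.3 mm / 327 years ≈ 1.713 mm per year.
Specimen B: 2103.2 mm / 1.713 mm per year = 1227.79 years; at 2 density bands per year that is 1227.79 × 2 ≈ 2456 density bands.

2456 density bands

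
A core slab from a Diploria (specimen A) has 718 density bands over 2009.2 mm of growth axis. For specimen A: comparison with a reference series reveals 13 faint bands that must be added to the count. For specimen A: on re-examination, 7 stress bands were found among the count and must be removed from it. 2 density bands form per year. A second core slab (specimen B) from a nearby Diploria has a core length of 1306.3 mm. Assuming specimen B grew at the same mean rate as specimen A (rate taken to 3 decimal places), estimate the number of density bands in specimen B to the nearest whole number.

471 density bands

Specimen A: adjusted count: 718 − 7 + 13 = 724 density bands.
Specimen A: 724 density bands at 2 per year is 724 / 2 = 362 years.
A: 2009.2 mm over 362 years gives 2009.2 / 362 ≈ 5.550 mm per year.
For B, 1306.3 / 5.550 = 235.37 years; at 2 density bands per year that is 235.37 × 2 ≈ 471 density bands.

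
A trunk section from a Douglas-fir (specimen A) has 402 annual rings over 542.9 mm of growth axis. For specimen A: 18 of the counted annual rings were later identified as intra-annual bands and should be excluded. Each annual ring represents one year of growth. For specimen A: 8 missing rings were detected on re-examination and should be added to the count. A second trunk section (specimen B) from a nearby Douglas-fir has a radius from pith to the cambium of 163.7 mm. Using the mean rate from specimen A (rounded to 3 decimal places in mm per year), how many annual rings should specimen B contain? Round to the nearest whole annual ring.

Specimen A: adjusted count: 402 − 18 + 8 = 392 annual rings.
A: Extension rate ≈ 542.9 / 392 = 1.385 mm per year.
B spans 163.7 / 1.385 = 118.19 years ≈ 118 annual rings.

118 annual rings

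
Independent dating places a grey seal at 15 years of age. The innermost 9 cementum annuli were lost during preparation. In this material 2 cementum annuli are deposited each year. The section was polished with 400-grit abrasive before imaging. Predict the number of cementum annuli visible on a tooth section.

Expected cementum annuli: 15 × 2 = 30.
Subtracting the 9 cementum annuli not captured gives 30 − 9 = 21 cementum annuli in the record.

21 cementum annuli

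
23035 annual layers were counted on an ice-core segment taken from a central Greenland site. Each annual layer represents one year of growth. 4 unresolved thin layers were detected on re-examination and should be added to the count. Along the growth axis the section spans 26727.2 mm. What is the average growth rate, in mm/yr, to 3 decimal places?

Correcting the raw count gives 23035 + 4 = 23039 true annual layers.
26727.2 mm over 23039 years gives 26727.2 / 23039 ≈ 1.160 mm/yr.

1.160 mm/yr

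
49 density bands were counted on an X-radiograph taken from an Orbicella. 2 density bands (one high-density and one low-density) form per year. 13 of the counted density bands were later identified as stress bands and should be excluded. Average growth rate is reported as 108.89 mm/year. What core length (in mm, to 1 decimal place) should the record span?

True density band count = 49 − 13 = 36.
36 density bands at 2 per year is 36 / 2 = 18 years.
Length ≈ 108.89 × 18 = 1960.0 mm.

1960.0 mm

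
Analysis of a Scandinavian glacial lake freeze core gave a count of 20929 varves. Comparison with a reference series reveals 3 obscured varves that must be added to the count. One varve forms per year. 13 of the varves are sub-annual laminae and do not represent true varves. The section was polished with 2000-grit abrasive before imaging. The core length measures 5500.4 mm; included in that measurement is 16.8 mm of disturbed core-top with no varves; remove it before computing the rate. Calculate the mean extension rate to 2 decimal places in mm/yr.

0.26 mm/yr

After corrections the count is 20929 − 13 + 3 = 20919 varves.
Net length = 5500.4 − 16.8 = 5483.6 mm.
Mean rate = 5483.6 mm / 20919 years ≈ 0.26 mm/yr.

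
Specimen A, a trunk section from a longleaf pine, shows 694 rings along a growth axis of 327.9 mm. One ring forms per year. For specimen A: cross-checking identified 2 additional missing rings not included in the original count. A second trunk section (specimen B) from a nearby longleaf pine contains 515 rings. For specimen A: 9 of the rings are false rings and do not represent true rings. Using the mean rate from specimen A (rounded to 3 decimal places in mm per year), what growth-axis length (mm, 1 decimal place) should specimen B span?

245.7 mm

Specimen A: true ring count = 694 − 9 + 2 = 687.
A: 327.9 mm over 687 years gives 327.9 / 687 ≈ 0.477 mm/year.
For B, 0.477 mm/year × 515 years = 245.7 mm.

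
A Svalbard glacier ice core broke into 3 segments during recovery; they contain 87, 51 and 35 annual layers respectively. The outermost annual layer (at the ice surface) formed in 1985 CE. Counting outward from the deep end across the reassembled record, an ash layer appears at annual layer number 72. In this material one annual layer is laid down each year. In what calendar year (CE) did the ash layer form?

1884 CE

Total annual layers = 87 + 51 + 35 = 173.
173 − 72 = 101 annual layers lie beyond the ash layer toward the ice surface.
The annual layer at the ice surface is 1985 CE, so the ash layer dates to 1985 − 101 = 1884 CE.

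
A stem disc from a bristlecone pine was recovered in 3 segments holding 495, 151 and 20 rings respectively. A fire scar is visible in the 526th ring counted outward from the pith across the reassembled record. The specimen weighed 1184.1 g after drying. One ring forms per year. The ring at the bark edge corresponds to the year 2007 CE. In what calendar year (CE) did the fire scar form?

1867 CE

Total rings = 495 + 151 + 20 = 666.
Between ring 526 and the bark edge there are 666 − 526 = 140 rings.
2007 − 140 = 1867 CE.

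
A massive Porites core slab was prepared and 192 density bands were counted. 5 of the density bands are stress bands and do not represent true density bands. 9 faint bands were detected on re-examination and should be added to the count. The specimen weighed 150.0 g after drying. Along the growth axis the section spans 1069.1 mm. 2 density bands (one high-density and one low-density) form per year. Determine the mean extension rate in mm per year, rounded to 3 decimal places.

After corrections the count is 192 − 5 + 9 = 196 density bands.
With 2 density bands per year, 196 / 2 = 98 years.
1069.1 mm over 98 years gives 1069.1 / 98 ≈ 10.909 mm per year.

10.909 mm per year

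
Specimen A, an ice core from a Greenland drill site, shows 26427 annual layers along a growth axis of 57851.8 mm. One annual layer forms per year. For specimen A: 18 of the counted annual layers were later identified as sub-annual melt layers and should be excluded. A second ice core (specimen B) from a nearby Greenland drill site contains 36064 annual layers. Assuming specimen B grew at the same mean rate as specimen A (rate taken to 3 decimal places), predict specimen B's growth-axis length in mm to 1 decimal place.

Specimen A: adjusted count: 26427 − 18 = 26409 annual layers.
A: 57851.8 mm over 26409 years gives 57851.8 / 26409 ≈ 2.191 mm per year.
B's length ≈ 2.191 × 36064 = 79016.2 mm.

79016.2 mm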